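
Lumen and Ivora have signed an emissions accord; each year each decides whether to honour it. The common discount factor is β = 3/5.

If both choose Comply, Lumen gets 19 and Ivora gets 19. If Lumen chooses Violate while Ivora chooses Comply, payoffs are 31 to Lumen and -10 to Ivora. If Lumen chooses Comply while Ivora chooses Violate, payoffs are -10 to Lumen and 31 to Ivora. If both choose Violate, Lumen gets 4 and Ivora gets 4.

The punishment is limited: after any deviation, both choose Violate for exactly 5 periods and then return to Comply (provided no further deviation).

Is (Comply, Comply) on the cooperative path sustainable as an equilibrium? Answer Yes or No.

Yes

IC: β+…+β^5 ≥ (31−19)/(19−4) = 4/5.
At β = 3/5: partial sum = 1.3834 ≥ 0.8000. Cooperation sustainable.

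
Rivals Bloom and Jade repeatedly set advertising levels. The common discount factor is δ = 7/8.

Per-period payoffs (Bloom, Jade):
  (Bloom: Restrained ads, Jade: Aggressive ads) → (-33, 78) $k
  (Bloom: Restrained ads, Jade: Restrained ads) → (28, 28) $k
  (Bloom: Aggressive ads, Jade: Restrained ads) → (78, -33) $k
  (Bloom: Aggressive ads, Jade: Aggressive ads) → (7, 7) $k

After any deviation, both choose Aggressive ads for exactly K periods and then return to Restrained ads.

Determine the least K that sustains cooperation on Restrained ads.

4

Need Σ_{k=1}^{K} δ^k ≥ (78−28)/(28−7) = 2.3810 at δ = 7/8.
At K = 3 the sum is 2.3105 < 2.3810; at K = 4 it is 2.8967 ≥ 2.3810.
So the minimum punishment length is K = 4.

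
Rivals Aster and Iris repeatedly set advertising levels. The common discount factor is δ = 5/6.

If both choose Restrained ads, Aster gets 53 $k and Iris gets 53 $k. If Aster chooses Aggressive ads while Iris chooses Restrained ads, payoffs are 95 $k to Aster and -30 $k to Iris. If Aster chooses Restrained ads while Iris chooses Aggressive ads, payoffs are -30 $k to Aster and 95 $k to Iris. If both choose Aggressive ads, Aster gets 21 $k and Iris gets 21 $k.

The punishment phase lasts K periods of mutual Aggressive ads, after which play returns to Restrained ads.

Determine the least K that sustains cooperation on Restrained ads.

No profitable deviation requires (53−21)(δ+…+δ^K) ≥ 95−53, i.e. δ+…+δ^K ≥ 21/16 ≈ 1.3125.
With δ = 5/6, the partial sums are K=1: 0.8333, K=2: 1.5278.
K = 2 is the first length at which the sum reaches 1.3125.

2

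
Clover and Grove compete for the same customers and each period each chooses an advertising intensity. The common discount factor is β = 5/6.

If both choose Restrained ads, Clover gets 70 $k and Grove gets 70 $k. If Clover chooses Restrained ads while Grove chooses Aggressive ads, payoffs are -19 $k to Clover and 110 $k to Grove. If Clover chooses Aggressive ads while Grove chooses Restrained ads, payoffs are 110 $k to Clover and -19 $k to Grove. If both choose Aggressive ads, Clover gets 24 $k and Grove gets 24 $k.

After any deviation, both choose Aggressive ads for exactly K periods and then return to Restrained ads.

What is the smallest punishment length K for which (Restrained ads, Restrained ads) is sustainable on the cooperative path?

Need Σ_{k=1}^{K} β^k ≥ (110−70)/(70−24) = 0.8696 at β = 5/6.
At K = 1 the sum is 0.8333 < 0.8696; at K = 2 it is 1.5278 ≥ 0.8696.
So the minimum punishment length is K = 2.

2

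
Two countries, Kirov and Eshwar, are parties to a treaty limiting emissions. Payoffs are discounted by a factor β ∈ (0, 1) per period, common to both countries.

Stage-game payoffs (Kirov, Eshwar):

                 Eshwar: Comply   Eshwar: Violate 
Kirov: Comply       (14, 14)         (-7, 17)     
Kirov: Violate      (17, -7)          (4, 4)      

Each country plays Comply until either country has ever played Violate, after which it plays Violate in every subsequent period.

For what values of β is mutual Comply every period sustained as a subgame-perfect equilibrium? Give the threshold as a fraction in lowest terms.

3/13

Cooperation forever yields 14 each period: 14/(1−β).
Deviating yields 17 once, then 4 forever: 17 + 4β/(1−β).
No profitable deviation requires 14/(1−β) ≥ 17 + 4β/(1−β).
Multiplying by (1−β): 14 ≥ 17(1−β) + 4β = 17 − 13β.
So 13β ≥ 3, i.e. β ≥ 3/13.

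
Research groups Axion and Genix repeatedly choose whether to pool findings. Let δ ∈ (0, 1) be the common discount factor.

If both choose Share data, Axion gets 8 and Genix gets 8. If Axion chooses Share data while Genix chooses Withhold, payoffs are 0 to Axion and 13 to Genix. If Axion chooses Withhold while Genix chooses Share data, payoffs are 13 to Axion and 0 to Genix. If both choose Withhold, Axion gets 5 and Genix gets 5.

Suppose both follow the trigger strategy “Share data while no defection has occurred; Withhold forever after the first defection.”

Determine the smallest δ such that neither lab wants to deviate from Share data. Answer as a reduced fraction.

8/(1−δ) ≥ 13 + 5δ/(1−δ)
8 ≥ 13 − 8δ
δ ≥ 5/8.

5/8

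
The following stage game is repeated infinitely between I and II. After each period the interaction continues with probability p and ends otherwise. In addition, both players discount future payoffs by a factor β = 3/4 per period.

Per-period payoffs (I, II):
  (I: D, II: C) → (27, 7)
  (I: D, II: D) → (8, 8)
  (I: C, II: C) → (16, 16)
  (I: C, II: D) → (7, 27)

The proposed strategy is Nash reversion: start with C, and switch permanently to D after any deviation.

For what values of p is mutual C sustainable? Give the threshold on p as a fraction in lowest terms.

Expected continuation weight on next period's payoff is β·p = 3/4·p, which plays the role of the discount factor.
Cooperation requires 3/4·p ≥ (27−16)/(27−8) = 11/19, hence p ≥ 44/57.

44/57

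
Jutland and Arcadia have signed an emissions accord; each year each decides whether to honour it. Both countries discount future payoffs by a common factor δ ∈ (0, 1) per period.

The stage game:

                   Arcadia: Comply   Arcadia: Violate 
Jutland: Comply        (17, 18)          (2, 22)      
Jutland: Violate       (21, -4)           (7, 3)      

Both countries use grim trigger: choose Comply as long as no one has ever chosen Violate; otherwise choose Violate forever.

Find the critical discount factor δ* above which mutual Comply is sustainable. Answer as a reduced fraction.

2/7

For Jutland: deviation gain 21−17 = 4, per-period punishment loss 17−7 = 10. IC gives δ ≥ 4/14 = 2/7.
For Arcadia: gain 4, loss 15 per period, so δ ≥ 4/19.
The tighter constraint is Jutland's, so cooperation needs δ ≥ 2/7.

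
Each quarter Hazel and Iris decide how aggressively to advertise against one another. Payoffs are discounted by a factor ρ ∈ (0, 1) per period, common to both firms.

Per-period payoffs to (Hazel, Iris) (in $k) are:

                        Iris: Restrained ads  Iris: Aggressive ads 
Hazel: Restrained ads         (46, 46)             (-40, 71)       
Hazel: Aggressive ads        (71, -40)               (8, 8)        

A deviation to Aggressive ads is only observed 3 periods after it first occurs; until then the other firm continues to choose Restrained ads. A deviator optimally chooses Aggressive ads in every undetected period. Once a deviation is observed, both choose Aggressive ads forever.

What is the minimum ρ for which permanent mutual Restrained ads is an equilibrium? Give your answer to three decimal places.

The best deviation is to choose Aggressive ads for all 3 undetected periods, earning 71 each, then 8 forever once detected.
Deviation value: 71(1−ρ^3)/(1−ρ) + 8ρ^3/(1−ρ); cooperation value: 46/(1−ρ).
IC: 46 ≥ 71(1−ρ^3) + 8ρ^3 = 71 − 63ρ^3.
So ρ^3 ≥ 25/63, giving ρ ≥ (25/63)^(1/3) ≈ 0.735.

0.735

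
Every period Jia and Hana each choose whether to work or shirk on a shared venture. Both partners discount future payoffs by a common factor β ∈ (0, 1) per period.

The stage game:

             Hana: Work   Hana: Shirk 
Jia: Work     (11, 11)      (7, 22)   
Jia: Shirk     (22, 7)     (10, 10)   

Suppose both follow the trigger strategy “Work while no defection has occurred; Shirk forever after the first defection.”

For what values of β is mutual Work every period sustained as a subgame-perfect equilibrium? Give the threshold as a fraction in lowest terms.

Cooperation forever yields 11 each period: 11/(1−β).
Deviating yields 22 once, then 10 forever: 22 + 10β/(1−β).
No profitable deviation requires 11/(1−β) ≥ 22 + 10β/(1−β).
Multiplying by (1−β): 11 ≥ 22(1−β) + 10β = 22 − 12β.
So 12β ≥ 11, i.e. β ≥ 11/12.

11/12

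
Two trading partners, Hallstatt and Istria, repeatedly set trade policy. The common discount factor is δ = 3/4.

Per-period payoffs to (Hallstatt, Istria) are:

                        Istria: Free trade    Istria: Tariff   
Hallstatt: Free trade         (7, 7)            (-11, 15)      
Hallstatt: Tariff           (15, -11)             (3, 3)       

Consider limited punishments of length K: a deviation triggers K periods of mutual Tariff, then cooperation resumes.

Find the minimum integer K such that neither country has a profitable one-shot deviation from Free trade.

IC: δ(1−δ^K)/(1−δ) ≥ (15−7)/(7−3) = 2.
With δ = 3/4: need 1 − δ^K ≥ 2·(1−3/4)/(3/4), i.e. δ^K ≤ 0.3333.
Since (3/4)^3 = 0.4219 and (3/4)^4 = 0.3164, the smallest such K is 4.

4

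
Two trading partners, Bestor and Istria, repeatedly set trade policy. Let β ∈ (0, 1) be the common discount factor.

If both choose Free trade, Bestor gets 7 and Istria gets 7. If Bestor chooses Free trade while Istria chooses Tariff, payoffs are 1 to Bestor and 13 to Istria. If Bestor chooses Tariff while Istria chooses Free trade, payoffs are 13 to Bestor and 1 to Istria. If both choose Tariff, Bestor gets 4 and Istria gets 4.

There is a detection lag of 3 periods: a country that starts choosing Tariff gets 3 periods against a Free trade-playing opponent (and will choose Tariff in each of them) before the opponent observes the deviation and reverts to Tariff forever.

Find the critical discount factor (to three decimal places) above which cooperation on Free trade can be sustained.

0.874

Deviating for the 3 undetected periods gains 13−7 = 6 per period over cooperation, then loses 7−4 = 3 per period forever once punishment starts.
Gain: 6(1 + β + … + β^2); loss: 3·β^3/(1−β).
No profitable deviation ⇔ 6(1−β^3) ≤ 3·β^3, i.e. β^3 ≥ 6/(6+3) = 2/3.
Hence β ≥ (2/3)^(1/3) ≈ 0.874.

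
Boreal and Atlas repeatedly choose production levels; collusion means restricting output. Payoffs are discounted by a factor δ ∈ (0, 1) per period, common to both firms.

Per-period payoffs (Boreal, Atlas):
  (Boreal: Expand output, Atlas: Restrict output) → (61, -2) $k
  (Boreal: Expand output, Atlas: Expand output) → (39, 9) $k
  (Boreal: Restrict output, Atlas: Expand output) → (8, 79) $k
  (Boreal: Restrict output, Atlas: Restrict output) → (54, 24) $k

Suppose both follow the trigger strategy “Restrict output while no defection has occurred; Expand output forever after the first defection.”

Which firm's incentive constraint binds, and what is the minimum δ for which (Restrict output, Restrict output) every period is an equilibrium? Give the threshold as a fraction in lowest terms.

For Boreal: deviation gain 61−54 = 7, per-period punishment loss 54−39 = 15. IC gives δ ≥ 7/22.
For Atlas: gain 55, loss 15 per period, so δ ≥ 55/70 = 11/14.
The tighter constraint is Atlas's, so cooperation needs δ ≥ 11/14.

Atlas; δ ≥ 11/14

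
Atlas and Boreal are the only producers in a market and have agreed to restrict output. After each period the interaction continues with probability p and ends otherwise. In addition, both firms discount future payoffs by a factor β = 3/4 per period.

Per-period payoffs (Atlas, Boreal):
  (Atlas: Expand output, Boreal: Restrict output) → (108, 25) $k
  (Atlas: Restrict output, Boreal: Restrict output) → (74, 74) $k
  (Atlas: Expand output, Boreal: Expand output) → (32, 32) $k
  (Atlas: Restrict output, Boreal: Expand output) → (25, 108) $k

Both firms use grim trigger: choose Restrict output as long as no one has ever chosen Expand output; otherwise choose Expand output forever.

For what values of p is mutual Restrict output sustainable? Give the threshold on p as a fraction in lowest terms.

34/57

Expected continuation weight on next period's payoff is β·p = 3/4·p, which plays the role of the discount factor.
Cooperation requires 3/4·p ≥ (108−74)/(108−32) = 17/38, hence p ≥ 34/57.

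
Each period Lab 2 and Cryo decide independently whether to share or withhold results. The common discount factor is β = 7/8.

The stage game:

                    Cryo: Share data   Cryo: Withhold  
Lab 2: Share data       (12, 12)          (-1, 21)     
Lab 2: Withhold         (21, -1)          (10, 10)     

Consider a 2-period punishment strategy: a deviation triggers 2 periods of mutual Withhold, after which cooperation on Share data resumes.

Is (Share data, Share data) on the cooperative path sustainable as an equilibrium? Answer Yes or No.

No

IC: β+…+β^2 ≥ (21−12)/(12−10) = 9/2.
At β = 7/8: partial sum = 1.6406 < 4.5000. Cooperation not sustainable.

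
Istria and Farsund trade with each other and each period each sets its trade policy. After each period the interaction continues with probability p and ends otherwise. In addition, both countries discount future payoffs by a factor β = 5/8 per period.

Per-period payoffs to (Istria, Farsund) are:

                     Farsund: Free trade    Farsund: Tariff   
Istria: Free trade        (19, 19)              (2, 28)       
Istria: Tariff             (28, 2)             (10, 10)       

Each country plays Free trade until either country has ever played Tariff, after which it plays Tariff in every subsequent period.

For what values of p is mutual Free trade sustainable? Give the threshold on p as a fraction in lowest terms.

With continuation probability p and discount β, the effective per-period discount factor is βp.
Grim-trigger IC: βp ≥ (28−19)/(28−10) = 1/2.
So p ≥ (1/2)/(5/8) = 4/5.

4/5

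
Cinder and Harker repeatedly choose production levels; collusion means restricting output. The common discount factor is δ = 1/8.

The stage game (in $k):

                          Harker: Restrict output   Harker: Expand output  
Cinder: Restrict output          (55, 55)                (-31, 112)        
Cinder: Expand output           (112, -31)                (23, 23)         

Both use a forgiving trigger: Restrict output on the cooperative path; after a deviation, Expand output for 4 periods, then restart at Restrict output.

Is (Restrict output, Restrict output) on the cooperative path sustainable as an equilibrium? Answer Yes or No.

No

Comparing payoff streams over the 5 periods until play realigns: cooperate → 55(1+δ+…+δ^4); deviate → 112 + 23(δ+…+δ^4).
Cooperation is sustained iff (55−23)(δ+…+δ^4) ≥ 112−55.
δ+…+δ^4 = 1/8·(1−(1/8)^4)/(1−1/8) = 0.1428, and (112−55)/(55−23) = 1.7812.
0.1428 < 1.7812, so cooperation is not sustainable.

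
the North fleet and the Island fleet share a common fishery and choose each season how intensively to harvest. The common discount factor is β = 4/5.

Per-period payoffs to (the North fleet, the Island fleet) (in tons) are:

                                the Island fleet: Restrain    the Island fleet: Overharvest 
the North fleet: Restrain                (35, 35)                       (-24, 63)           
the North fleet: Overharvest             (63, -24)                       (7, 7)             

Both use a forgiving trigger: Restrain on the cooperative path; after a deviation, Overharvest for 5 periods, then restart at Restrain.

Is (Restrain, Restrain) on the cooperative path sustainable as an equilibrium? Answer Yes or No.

Comparing payoff streams over the 6 periods until play realigns: cooperate → 35(1+β+…+β^5); deviate → 63 + 7(β+…+β^5).
Cooperation is sustained iff (35−7)(β+…+β^5) ≥ 63−35.
β+…+β^5 = 4/5·(1−(4/5)^5)/(1−4/5) = 2.6893, and (63−35)/(35−7) = 1.0000.
2.6893 ≥ 1.0000, so cooperation is sustainable.

Yes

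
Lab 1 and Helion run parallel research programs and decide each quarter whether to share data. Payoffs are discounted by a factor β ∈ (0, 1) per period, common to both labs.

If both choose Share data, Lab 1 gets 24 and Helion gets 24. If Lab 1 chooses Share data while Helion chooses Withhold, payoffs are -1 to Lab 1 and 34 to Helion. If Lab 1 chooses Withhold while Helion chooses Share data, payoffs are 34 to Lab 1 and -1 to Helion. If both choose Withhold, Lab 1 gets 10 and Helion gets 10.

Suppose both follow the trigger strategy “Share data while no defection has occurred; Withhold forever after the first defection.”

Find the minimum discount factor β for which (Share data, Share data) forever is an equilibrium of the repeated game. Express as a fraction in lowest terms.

5/12

One-period gain from deviating is 34 − 24 = 10. The loss is 24 − 10 = 14 in every subsequent period, with present value 14·β/(1−β).
Deviation is unprofitable when 14·β/(1−β) ≥ 10, i.e. β/(1−β) ≥ 5/7.
Equivalently β ≥ 10/(10+14) = 5/12.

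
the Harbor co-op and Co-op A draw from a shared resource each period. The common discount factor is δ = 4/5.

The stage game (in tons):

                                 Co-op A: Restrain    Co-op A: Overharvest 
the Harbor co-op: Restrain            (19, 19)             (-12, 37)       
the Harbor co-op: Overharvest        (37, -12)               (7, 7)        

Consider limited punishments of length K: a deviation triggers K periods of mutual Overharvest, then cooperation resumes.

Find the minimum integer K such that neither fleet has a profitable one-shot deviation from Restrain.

IC: δ(1−δ^K)/(1−δ) ≥ (37−19)/(19−7) = 3/2.
With δ = 4/5: need 1 − δ^K ≥ 3/2·(1−4/5)/(4/5), i.e. δ^K ≤ 0.6250.
Since (4/5)^2 = 0.6400 and (4/5)^3 = 0.5120, the smallest such K is 3.

3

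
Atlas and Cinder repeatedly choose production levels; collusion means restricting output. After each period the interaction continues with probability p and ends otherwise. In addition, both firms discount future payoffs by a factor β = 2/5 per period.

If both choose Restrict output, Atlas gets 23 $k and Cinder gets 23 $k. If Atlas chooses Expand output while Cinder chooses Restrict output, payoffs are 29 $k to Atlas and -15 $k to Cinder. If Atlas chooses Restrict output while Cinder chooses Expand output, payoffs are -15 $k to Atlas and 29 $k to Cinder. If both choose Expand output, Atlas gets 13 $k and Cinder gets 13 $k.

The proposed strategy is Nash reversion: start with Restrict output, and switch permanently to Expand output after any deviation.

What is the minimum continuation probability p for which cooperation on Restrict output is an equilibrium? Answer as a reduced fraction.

15/16

Expected continuation weight on next period's payoff is β·p = 2/5·p, which plays the role of the discount factor.
Cooperation requires 2/5·p ≥ (29−23)/(29−13) = 3/8, hence p ≥ 15/16.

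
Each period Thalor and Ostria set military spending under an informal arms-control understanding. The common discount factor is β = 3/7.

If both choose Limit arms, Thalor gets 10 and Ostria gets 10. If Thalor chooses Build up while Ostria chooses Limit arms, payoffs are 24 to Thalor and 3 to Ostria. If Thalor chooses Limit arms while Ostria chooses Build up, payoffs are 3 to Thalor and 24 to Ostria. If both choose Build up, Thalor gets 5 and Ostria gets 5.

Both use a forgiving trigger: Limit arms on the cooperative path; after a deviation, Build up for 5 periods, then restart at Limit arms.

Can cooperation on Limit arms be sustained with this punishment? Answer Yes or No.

IC: β+…+β^5 ≥ (24−10)/(10−5) = 14/5.
At β = 3/7: partial sum = 0.7392 < 2.8000. Cooperation not sustainable.

No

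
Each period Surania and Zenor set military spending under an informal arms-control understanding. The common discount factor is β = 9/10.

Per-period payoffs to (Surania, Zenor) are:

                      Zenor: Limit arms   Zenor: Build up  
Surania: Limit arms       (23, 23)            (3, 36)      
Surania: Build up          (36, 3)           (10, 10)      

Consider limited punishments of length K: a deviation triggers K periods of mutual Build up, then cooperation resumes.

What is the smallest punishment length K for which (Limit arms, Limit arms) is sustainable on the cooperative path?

2

IC: β(1−β^K)/(1−β) ≥ (36−23)/(23−10) = 1.
With β = 9/10: need 1 − β^K ≥ 1·(1−9/10)/(9/10), i.e. β^K ≤ 0.8889.
Since (9/10)^1 = 0.9000 and (9/10)^2 = 0.8100, the smallest such K is 2.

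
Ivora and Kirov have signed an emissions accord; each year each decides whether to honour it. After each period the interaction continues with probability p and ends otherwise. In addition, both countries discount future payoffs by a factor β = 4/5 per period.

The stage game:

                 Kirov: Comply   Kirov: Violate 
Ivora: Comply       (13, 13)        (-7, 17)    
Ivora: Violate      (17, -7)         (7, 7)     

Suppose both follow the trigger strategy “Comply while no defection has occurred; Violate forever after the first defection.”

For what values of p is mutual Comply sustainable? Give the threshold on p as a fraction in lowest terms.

Expected continuation weight on next period's payoff is β·p = 4/5·p, which plays the role of the discount factor.
Cooperation requires 4/5·p ≥ (17−13)/(17−7) = 2/5, hence p ≥ 1/2.

1/2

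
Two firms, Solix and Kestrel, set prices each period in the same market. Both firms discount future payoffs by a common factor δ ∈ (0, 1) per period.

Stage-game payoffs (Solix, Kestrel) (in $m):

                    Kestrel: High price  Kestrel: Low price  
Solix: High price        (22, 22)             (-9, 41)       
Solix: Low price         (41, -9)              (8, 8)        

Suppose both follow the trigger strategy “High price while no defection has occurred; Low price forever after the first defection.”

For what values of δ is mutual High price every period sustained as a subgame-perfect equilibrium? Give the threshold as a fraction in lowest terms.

19/33

One-period gain from deviating is 41 − 22 = 19. The loss is 22 − 8 = 14 in every subsequent period, with present value 14·δ/(1−δ).
Deviation is unprofitable when 14·δ/(1−δ) ≥ 19, i.e. δ/(1−δ) ≥ 19/14.
Equivalently δ ≥ 19/(19+14) = 19/33.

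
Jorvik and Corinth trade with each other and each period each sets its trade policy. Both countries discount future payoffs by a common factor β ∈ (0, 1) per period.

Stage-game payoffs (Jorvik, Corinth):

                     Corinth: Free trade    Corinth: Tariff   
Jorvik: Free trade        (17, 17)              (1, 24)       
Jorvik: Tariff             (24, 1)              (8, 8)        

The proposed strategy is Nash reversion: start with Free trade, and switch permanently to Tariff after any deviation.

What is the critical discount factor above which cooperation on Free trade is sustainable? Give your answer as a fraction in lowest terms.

7/16

One-period gain from deviating is 24 − 17 = 7. The loss is 17 − 8 = 9 in every subsequent period, with present value 9·β/(1−β).
Deviation is unprofitable when 9·β/(1−β) ≥ 7, i.e. β/(1−β) ≥ 7/9.
Equivalently β ≥ 7/(7+9) = 7/16.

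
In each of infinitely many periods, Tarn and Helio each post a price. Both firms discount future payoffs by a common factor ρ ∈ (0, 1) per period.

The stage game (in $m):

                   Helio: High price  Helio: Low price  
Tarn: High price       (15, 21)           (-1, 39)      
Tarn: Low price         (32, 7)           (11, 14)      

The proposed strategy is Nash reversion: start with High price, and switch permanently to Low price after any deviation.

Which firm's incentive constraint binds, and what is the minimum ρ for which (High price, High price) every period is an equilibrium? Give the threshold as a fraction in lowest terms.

For Tarn: deviation gain 32−15 = 17, per-period punishment loss 15−11 = 4. IC gives ρ ≥ 17/21.
For Helio: gain 18, loss 7 per period, so ρ ≥ 18/25.
The tighter constraint is Tarn's, so cooperation needs ρ ≥ 17/21.

Tarn; ρ ≥ 17/21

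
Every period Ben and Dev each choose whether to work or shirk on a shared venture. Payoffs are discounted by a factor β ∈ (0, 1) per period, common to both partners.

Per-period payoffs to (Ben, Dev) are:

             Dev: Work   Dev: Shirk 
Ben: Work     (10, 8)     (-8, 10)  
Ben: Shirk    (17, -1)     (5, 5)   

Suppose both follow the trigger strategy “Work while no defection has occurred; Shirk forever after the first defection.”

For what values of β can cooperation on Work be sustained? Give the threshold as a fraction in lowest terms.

Ben's threshold: (17−10)/(17−5) = 7/12.
Dev's threshold: (10−8)/(10−5) = 2/5.
7/12 > 2/5, so Ben binds and β* = 7/12.

7/12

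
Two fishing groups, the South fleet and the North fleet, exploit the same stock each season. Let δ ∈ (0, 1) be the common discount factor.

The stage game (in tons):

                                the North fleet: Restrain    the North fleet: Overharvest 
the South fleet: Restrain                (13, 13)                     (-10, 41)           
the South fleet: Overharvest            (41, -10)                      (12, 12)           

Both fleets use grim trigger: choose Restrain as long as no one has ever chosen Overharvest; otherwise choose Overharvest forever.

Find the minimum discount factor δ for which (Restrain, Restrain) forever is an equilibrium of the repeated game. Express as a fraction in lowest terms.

One-period gain from deviating is 41 − 13 = 28. The loss is 13 − 12 = 1 in every subsequent period, with present value 1·δ/(1−δ).
Deviation is unprofitable when 1·δ/(1−δ) ≥ 28, i.e. δ/(1−δ) ≥ 28.
Equivalently δ ≥ 28/(28+1) = 28/29.

28/29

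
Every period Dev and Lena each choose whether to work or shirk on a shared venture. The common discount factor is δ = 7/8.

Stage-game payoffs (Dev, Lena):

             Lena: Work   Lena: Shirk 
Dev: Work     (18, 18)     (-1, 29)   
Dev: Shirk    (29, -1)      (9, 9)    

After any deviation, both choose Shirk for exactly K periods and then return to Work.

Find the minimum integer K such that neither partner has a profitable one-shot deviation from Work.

Need Σ_{k=1}^{K} δ^k ≥ (29−18)/(18−9) = 1.2222 at δ = 7/8.
At K = 1 the sum is 0.8750 < 1.2222; at K = 2 it is 1.6406 ≥ 1.2222.
So the minimum punishment length is K = 2.

2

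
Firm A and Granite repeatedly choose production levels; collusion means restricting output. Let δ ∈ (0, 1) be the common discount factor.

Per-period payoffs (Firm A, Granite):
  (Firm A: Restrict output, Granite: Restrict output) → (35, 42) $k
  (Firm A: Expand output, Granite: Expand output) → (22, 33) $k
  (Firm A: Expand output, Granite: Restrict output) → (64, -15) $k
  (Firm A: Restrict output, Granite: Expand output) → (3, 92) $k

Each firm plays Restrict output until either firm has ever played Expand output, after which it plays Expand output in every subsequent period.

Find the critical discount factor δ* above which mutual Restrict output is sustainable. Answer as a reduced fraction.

50/59

Firm A's threshold: (64−35)/(64−22) = 29/42.
Granite's threshold: (92−42)/(92−33) = 50/59.
29/42 < 50/59, so Granite binds and δ* = 50/59.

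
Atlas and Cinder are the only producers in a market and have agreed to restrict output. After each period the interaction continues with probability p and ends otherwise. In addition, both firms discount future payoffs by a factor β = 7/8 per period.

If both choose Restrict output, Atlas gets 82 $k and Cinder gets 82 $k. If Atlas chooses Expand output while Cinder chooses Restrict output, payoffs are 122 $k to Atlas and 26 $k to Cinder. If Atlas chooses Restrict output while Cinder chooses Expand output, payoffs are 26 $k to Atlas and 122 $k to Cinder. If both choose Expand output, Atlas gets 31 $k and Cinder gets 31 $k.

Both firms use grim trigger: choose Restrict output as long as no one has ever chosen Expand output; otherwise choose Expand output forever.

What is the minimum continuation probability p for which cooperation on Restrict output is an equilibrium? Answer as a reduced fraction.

With continuation probability p and discount β, the effective per-period discount factor is βp.
Grim-trigger IC: βp ≥ (122−82)/(122−31) = 40/91.
So p ≥ (40/91)/(7/8) = 320/637.

320/637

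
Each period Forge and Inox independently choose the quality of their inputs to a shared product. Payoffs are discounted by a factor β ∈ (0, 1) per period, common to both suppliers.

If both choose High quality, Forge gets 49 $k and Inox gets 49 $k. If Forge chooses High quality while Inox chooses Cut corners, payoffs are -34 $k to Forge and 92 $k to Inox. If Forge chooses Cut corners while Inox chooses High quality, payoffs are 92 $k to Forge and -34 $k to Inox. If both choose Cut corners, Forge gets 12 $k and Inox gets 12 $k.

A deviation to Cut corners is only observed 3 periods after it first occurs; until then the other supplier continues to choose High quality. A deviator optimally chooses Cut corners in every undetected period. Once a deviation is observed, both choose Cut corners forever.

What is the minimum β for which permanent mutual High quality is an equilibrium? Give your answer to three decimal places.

0.813

Deviating for the 3 undetected periods gains 92−49 = 43 per period over cooperation, then loses 49−12 = 37 per period forever once punishment starts.
Gain: 43(1 + β + … + β^2); loss: 37·β^3/(1−β).
No profitable deviation ⇔ 43(1−β^3) ≤ 37·β^3, i.e. β^3 ≥ 43/(43+37) = 43/80.
Hence β ≥ (43/80)^(1/3) ≈ 0.813.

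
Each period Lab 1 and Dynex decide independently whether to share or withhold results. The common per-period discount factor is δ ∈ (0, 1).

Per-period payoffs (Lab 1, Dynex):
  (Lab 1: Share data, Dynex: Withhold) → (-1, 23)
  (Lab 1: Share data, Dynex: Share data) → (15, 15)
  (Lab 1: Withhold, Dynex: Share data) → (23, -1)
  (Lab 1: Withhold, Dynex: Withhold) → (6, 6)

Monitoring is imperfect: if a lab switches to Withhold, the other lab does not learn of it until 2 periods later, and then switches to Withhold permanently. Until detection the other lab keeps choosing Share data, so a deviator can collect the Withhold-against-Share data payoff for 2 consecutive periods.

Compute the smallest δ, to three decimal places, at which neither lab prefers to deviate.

A deviator earns 23 for 2 periods, then 6 forever; cooperating earns 15 forever. Multiplying the IC by (1−δ):
15 ≥ 23(1−δ^2) + 6δ^2, so 17·δ^2 ≥ 8 and δ^2 ≥ 8/17.
δ ≥ (8/17)^(1/2) ≈ 0.686.

0.686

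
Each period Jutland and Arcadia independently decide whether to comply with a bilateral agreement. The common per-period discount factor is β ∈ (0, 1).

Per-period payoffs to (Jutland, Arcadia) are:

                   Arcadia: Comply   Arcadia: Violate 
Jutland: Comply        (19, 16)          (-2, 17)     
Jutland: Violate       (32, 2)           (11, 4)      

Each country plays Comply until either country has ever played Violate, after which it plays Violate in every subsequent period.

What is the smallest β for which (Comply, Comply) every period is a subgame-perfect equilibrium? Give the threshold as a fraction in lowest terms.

13/21

For Jutland: deviation gain 32−19 = 13, per-period punishment loss 19−11 = 8. IC gives β ≥ 13/21.
For Arcadia: gain 1, loss 12 per period, so β ≥ 1/13.
The tighter constraint is Jutland's, so cooperation needs β ≥ 13/21.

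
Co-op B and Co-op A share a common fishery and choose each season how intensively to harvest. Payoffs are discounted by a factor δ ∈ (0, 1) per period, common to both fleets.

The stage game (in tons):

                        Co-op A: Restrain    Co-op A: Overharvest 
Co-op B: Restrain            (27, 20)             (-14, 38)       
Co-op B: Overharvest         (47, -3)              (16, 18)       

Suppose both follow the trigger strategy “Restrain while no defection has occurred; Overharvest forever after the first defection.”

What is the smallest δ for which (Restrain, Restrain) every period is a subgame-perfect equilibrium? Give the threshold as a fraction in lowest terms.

For Co-op B: deviation gain 47−27 = 20, per-period punishment loss 27−16 = 11. IC gives δ ≥ 20/31.
For Co-op A: gain 18, loss 2 per period, so δ ≥ 18/20 = 9/10.
The tighter constraint is Co-op A's, so cooperation needs δ ≥ 9/10.

9/10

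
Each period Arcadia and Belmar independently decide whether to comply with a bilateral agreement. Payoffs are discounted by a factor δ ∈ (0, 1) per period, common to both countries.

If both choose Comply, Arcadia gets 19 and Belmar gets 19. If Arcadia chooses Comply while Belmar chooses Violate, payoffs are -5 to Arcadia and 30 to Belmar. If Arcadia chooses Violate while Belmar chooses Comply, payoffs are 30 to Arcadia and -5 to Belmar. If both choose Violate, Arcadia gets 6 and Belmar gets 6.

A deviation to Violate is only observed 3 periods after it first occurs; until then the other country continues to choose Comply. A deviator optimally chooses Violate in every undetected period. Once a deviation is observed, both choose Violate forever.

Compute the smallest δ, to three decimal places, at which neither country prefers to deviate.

Deviating for the 3 undetected periods gains 30−19 = 11 per period over cooperation, then loses 19−6 = 13 per period forever once punishment starts.
Gain: 11(1 + δ + … + δ^2); loss: 13·δ^3/(1−δ).
No profitable deviation ⇔ 11(1−δ^3) ≤ 13·δ^3, i.e. δ^3 ≥ 11/(11+13) = 11/24.
Hence δ ≥ (11/24)^(1/3) ≈ 0.771.

0.771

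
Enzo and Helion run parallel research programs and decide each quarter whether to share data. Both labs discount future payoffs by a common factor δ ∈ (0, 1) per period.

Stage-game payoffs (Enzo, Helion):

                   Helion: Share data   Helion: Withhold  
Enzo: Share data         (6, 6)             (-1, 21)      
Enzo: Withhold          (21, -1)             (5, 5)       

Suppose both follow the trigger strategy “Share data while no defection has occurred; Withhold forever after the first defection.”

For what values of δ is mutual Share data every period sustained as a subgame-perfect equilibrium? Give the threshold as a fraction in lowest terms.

Under grim trigger the critical discount factor is (T−C)/(T−P) with T = 21, C = 6, P = 5.
δ* = (21−6)/(21−5) = 15/16.

15/16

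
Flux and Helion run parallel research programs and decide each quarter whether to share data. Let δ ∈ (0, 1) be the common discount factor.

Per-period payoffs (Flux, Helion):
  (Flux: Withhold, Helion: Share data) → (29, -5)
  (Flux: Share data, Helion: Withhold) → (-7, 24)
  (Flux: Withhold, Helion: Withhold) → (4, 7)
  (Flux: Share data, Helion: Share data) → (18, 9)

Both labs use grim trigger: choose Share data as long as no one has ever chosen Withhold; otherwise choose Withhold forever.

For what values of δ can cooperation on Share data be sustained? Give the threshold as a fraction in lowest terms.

15/17

For Flux: deviation gain 29−18 = 11, per-period punishment loss 18−4 = 14. IC gives δ ≥ 11/25.
For Helion: gain 15, loss 2 per period, so δ ≥ 15/17.
The tighter constraint is Helion's, so cooperation needs δ ≥ 15/17.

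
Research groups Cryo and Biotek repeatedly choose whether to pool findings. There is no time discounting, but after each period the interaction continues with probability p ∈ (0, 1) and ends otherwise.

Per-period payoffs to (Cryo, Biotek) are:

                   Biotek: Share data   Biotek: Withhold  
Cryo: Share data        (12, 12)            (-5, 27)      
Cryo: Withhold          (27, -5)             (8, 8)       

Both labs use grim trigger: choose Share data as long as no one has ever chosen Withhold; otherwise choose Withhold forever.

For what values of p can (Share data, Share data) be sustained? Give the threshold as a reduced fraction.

With no time discounting, the continuation probability p plays the role of the discount factor.
Grim-trigger IC: 12/(1−p) ≥ 27 + 8p/(1−p) ⇒ p ≥ (27−12)/(27−8) = 15/19.

15/19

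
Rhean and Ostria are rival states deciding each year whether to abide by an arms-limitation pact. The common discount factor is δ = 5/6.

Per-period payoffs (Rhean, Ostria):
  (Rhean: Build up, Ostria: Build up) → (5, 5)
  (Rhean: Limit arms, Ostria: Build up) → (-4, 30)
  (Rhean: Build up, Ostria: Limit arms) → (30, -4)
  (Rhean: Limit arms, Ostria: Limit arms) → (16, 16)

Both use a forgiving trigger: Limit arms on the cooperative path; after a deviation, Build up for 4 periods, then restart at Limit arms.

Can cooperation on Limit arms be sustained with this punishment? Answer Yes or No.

Comparing payoff streams over the 5 periods until play realigns: cooperate → 16(1+δ+…+δ^4); deviate → 30 + 5(δ+…+δ^4).
Cooperation is sustained iff (16−5)(δ+…+δ^4) ≥ 30−16.
δ+…+δ^4 = 5/6·(1−(5/6)^4)/(1−5/6) = 2.5887, and (30−16)/(16−5) = 1.2727.
2.5887 ≥ 1.2727, so cooperation is sustainable.

Yes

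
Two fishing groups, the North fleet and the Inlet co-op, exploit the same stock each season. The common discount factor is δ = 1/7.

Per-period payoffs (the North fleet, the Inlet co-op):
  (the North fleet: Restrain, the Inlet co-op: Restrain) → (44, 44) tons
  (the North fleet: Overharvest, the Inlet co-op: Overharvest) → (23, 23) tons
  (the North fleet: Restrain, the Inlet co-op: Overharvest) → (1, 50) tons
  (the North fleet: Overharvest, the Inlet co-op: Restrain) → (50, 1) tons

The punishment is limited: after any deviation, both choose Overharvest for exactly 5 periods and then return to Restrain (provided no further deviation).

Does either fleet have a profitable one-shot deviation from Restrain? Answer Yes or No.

Yes

IC: δ+…+δ^5 ≥ (50−44)/(44−23) = 2/7.
At δ = 1/7: partial sum = 0.1667 < 0.2857. Cooperation not sustainable.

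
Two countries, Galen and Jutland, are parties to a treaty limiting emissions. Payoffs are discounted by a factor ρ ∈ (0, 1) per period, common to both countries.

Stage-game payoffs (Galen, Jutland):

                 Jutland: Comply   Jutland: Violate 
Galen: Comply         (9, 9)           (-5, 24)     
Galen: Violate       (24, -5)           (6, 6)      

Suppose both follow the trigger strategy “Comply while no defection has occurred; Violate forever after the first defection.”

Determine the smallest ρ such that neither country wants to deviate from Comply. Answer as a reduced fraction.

5/6

Under grim trigger the critical discount factor is (T−C)/(T−P) with T = 24, C = 9, P = 6.
ρ* = (24−9)/(24−6) = 15/18 = 5/6.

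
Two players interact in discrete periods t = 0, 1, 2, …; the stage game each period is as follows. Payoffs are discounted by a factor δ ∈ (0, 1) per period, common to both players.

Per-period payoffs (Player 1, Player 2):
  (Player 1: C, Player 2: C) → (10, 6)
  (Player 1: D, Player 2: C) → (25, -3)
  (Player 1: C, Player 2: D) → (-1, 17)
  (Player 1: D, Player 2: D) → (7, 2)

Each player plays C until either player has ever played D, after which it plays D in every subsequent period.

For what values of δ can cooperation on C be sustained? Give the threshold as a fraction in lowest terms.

5/6

Player 1's threshold: (25−10)/(25−7) = 5/6.
Player 2's threshold: (17−6)/(17−2) = 11/15.
5/6 > 11/15, so Player 1 binds and δ* = 5/6.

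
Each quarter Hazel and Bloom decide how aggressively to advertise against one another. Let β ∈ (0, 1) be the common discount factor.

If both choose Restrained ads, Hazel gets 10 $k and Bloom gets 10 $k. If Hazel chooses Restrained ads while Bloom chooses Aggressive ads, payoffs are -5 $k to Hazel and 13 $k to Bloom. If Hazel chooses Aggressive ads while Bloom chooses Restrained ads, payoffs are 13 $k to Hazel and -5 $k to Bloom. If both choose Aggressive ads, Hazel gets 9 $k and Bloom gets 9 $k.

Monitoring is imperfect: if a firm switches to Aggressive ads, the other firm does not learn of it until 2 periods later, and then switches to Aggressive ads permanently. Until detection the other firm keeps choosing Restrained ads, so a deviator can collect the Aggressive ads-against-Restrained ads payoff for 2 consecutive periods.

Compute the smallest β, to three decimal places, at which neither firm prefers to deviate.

Deviating for the 2 undetected periods gains 13−10 = 3 per period over cooperation, then loses 10−9 = 1 per period forever once punishment starts.
Gain: 3(1 + β + … + β^1); loss: 1·β^2/(1−β).
No profitable deviation ⇔ 3(1−β^2) ≤ 1·β^2, i.e. β^2 ≥ 3/(3+1) = 3/4.
Hence β ≥ (3/4)^(1/2) ≈ 0.866.

0.866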